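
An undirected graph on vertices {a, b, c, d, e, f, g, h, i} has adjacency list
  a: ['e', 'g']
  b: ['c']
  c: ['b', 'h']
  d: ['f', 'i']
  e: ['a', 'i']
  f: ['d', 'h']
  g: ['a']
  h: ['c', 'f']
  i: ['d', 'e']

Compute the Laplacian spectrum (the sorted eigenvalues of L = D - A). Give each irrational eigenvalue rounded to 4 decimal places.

[0, 0.1206, 0.4679, 1, 1.6527, 2.3473, 3, 3.5321, 3.8794]

Reading degrees in the order [a, b, c, d, e, f, g, h, i] gives [2, 1, 2, 2, 2, 2, 1, 2, 2]; set D = diag(2, 1, 2, 2, 2, 2, 1, 2, 2) and form L = D - A. Diagonalising L (or applying a numerical eigensolver to the 9x9 matrix) gives the spectrum above. There is one zero in the spectrum, matching the 1 component.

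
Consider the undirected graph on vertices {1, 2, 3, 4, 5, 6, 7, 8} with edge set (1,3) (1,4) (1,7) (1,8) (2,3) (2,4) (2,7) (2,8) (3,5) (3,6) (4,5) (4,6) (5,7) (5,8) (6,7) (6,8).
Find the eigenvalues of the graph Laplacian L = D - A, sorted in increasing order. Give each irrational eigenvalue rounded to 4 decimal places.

With the vertex order [1, 2, 3, 4, 5, 6, 7, 8], the degrees are [4, 4, 4, 4, 4, 4, 4, 4], giving D = diag(4, 4, 4, 4, 4, 4, 4, 4) and L = D - A. The multiplicity of 0 as a Laplacian eigenvalue equals the number of connected components. The single zero eigenvalue shows the graph is connected. The eigenvalues sum to 32, which equals trace(L) = 2|E|.

[0, 4, 4, 4, 4, 4, 4, 8]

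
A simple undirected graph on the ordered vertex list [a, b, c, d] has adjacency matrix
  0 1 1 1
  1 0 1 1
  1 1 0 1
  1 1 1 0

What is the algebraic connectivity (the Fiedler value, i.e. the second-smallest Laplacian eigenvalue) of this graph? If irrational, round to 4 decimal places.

With the vertex order [a, b, c, d], the degrees are [3, 3, 3, 3], giving D = diag(3, 3, 3, 3) and L = D - A. Computing the eigenvalues of L and sorting gives [0, 4, 4, 4]. The Fiedler value lambda_2 = 4 is strictly positive, so the graph is connected. There is one zero in the spectrum, matching the 1 component.

4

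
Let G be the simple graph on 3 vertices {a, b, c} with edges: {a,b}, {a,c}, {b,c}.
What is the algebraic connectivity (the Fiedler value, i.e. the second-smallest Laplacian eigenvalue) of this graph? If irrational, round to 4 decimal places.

Each diagonal entry of L is the vertex degree and each off-diagonal entry is -1 where an edge is present, 0 otherwise; in the order [a, b, c] the diagonal is [2, 2, 2]. The smallest Laplacian eigenvalue is always 0. The next one, lambda_2 = 3, measures how hard the graph is to disconnect: larger values mean better connectivity.

3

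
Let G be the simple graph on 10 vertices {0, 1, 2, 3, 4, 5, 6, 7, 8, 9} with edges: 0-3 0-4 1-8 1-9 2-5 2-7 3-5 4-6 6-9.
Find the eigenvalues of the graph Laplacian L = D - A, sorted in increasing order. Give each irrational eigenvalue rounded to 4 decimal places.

[0, 0.0979, 0.3820, 0.8244, 1.3820, 2, 2.6180, 3.1756, 3.6180, 3.9021]

Reading degrees in the order [0, 1, 2, 3, 4, 5, 6, 7, 8, 9] gives [2, 2, 2, 2, 2, 2, 2, 1, 1, 2]; set D = diag(2, 2, 2, 2, 2, 2, 2, 1, 1, 2) and form L = D - A. The multiplicity of 0 as a Laplacian eigenvalue equals the number of connected components. The single zero eigenvalue shows the graph is connected. The largest eigenvalue, 3.9021, is at most the vertex count 10.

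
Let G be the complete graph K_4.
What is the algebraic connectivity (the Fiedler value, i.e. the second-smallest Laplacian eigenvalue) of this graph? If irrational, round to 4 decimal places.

4

The graph has 4 vertices and degree multiset [3, 3, 3, 3]; D is the diagonal matrix of degrees and L = D - A. Computing the eigenvalues of L and sorting gives [0, 4, 4, 4]. The Fiedler value lambda_2 = 4 is strictly positive, so the graph is connected. There is one zero in the spectrum, matching the 1 component. By the matrix-tree theorem the graph has (1/4) * product of the nonzero eigenvalues = 16 spanning trees.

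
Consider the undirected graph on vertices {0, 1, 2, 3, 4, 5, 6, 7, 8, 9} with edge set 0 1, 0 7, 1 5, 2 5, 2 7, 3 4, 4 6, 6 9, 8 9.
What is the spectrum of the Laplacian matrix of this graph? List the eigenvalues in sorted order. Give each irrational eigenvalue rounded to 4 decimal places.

Each diagonal entry of L is the vertex degree and each off-diagonal entry is -1 where an edge is present, 0 otherwise; in the order [0, 1, 2, 3, 4, 5, 6, 7, 8, 9] the diagonal is [2, 2, 2, 1, 2, 2, 2, 2, 1, 2]. The multiplicity of 0 as a Laplacian eigenvalue equals the number of connected components. The 2 zero eigenvalues correspond to the 2 connected components. There are 2 zeros in the spectrum, matching the 2 components.

[0, 0, 0.3820, 1.3820, 1.3820, 1.3820, 2.6180, 3.6180, 3.6180, 3.6180]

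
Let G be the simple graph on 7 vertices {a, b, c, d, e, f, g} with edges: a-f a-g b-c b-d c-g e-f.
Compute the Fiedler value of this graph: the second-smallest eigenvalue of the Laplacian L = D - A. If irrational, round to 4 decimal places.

0.1981

With the vertex order [a, b, c, d, e, f, g], the degrees are [2, 2, 2, 1, 1, 2, 2], giving D = diag(2, 2, 2, 1, 1, 2, 2) and L = D - A. The sorted Laplacian eigenvalues are [0, 0.1981, 0.7530, 1.5550, 2.4450, 3.2470, 3.8019]; the algebraic connectivity is the second entry, 0.1981. By the matrix-tree theorem the graph has (1/7) * product of the nonzero eigenvalues = 1 spanning tree.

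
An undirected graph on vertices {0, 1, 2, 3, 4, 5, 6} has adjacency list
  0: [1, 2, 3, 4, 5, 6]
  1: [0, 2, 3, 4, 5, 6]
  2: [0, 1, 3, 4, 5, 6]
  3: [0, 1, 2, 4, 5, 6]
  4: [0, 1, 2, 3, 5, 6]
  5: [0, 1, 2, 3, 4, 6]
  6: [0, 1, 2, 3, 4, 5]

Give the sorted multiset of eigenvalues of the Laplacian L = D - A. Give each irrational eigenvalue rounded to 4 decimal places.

[0, 7, 7, 7, 7, 7, 7]

Each diagonal entry of L is the vertex degree and each off-diagonal entry is -1 where an edge is present, 0 otherwise; in the order [0, 1, 2, 3, 4, 5, 6] the diagonal is [6, 6, 6, 6, 6, 6, 6]. L is symmetric positive semidefinite, so every eigenvalue is real and nonnegative. The single zero eigenvalue shows the graph is connected. There is one zero in the spectrum, matching the 1 component. The eigenvalues sum to 42, which equals trace(L) = 2|E|.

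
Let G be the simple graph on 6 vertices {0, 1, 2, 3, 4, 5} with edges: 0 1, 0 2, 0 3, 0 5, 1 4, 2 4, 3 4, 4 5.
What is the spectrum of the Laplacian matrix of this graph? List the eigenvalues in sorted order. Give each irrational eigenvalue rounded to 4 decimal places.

With the vertex order [0, 1, 2, 3, 4, 5], the degrees are [4, 2, 2, 2, 4, 2], giving D = diag(4, 2, 2, 2, 4, 2) and L = D - A. Since every row of L sums to 0, the all-ones vector is in the kernel and 0 is an eigenvalue. The eigenvalues sum to 16, which equals trace(L) = 2|E|.

[0, 2, 2, 2, 4, 6]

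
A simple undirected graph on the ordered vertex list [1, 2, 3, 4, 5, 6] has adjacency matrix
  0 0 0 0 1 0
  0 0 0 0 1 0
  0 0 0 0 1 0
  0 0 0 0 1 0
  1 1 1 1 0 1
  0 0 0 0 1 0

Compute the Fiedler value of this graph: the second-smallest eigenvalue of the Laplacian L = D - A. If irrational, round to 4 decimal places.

Reading degrees in the order [1, 2, 3, 4, 5, 6] gives [1, 1, 1, 1, 5, 1]; set D = diag(1, 1, 1, 1, 5, 1) and form L = D - A. Computing the eigenvalues of L and sorting gives [0, 1, 1, 1, 1, 6]. The Fiedler value lambda_2 = 1 is strictly positive, so the graph is connected.

1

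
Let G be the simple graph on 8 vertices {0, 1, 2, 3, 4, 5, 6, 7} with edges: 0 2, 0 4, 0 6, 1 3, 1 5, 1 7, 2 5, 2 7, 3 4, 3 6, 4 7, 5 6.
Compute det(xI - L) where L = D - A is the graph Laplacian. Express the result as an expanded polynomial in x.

x^8 - 24x^7 + 240x^6 - 1296x^5 + 4080x^4 - 7488x^3 + 7424x^2 - 3072x

With the vertex order [0, 1, 2, 3, 4, 5, 6, 7], the degrees are [3, 3, 3, 3, 3, 3, 3, 3], giving D = diag(3, 3, 3, 3, 3, 3, 3, 3) and L = D - A. Computing det(xI - L) by cofactor expansion (or equivalently via sum-over-permutations) gives x^8 - 24x^7 + 240x^6 - 1296x^5 + 4080x^4 - 7488x^3 + 7424x^2 - 3072x. The constant term is 0 because L is singular (the all-ones vector lies in its kernel). The largest eigenvalue, 6, is at most the vertex count 8.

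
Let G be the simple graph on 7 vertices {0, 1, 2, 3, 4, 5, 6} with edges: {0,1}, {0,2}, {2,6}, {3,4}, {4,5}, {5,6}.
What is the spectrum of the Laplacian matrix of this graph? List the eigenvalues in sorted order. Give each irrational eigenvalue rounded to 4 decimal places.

With the vertex order [0, 1, 2, 3, 4, 5, 6], the degrees are [2, 1, 2, 1, 2, 2, 2], giving D = diag(2, 1, 2, 1, 2, 2, 2) and L = D - A. Diagonalising L (or applying a numerical eigensolver to the 7x7 matrix) gives the spectrum above. The single zero eigenvalue shows the graph is connected.

[0, 0.1981, 0.7530, 1.5550, 2.4450, 3.2470, 3.8019]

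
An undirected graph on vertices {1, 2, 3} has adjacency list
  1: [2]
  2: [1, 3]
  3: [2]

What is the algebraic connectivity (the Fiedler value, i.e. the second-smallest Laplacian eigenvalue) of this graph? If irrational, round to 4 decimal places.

Each diagonal entry of L is the vertex degree and each off-diagonal entry is -1 where an edge is present, 0 otherwise; in the order [1, 2, 3] the diagonal is [1, 2, 1]. Computing the eigenvalues of L and sorting gives [0, 1, 3]. The Fiedler value lambda_2 = 1 is strictly positive, so the graph is connected. The eigenvalues sum to 4, which equals trace(L) = 2|E|.

1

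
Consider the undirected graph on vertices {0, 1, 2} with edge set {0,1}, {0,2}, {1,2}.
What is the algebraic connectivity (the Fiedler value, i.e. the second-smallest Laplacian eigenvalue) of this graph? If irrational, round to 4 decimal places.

3

With the vertex order [0, 1, 2], the degrees are [2, 2, 2], giving D = diag(2, 2, 2) and L = D - A. Computing the eigenvalues of L and sorting gives [0, 3, 3]. The Fiedler value lambda_2 = 3 is strictly positive, so the graph is connected. The largest eigenvalue, 3, is at most the vertex count 3.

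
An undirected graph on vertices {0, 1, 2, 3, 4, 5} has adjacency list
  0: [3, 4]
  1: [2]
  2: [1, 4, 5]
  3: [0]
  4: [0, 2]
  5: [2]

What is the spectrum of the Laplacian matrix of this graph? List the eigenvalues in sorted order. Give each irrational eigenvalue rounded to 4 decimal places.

[0, 0.3249, 1, 1.4608, 3, 4.2143]

Each diagonal entry of L is the vertex degree and each off-diagonal entry is -1 where an edge is present, 0 otherwise; in the order [0, 1, 2, 3, 4, 5] the diagonal is [2, 1, 3, 1, 2, 1]. Since every row of L sums to 0, the all-ones vector is in the kernel and 0 is an eigenvalue. The eigenvalues sum to 10, which equals trace(L) = 2|E|.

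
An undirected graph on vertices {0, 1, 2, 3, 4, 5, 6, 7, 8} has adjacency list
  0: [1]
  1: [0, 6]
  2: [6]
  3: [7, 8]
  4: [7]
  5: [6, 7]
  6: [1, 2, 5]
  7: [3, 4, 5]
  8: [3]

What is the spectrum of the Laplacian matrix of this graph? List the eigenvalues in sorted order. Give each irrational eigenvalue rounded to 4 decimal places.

[0, 0.1729, 0.5587, 0.6617, 1.4331, 2.2091, 2.4851, 3.9563, 4.5231]

Each diagonal entry of L is the vertex degree and each off-diagonal entry is -1 where an edge is present, 0 otherwise; in the order [0, 1, 2, 3, 4, 5, 6, 7, 8] the diagonal is [1, 2, 1, 2, 1, 2, 3, 3, 1]. L is symmetric positive semidefinite, so every eigenvalue is real and nonnegative. The single zero eigenvalue shows the graph is connected. By the matrix-tree theorem the graph has (1/9) * product of the nonzero eigenvalues = 1 spanning tree. The eigenvalues sum to 16, which equals trace(L) = 2|E|.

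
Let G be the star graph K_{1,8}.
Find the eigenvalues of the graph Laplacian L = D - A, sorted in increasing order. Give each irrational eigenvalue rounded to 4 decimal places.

The graph has 9 vertices and degree multiset [8, 1, 1, 1, 1, 1, 1, 1, 1]; D is the diagonal matrix of degrees and L = D - A. Diagonalising L (or applying a numerical eigensolver to the 9x9 matrix) gives the spectrum above. The single zero eigenvalue shows the graph is connected. There is one zero in the spectrum, matching the 1 component. The eigenvalues sum to 16, which equals trace(L) = 2|E|.

[0, 1, 1, 1, 1, 1, 1, 1, 9]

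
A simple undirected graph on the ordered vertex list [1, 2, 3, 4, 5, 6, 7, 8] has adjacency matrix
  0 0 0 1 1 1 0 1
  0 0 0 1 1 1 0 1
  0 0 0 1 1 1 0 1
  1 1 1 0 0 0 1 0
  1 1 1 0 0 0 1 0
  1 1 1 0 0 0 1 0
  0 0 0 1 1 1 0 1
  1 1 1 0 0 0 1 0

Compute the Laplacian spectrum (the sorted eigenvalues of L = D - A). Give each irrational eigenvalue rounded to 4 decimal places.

[0, 4, 4, 4, 4, 4, 4, 8]

Each diagonal entry of L is the vertex degree and each off-diagonal entry is -1 where an edge is present, 0 otherwise; in the order [1, 2, 3, 4, 5, 6, 7, 8] the diagonal is [4, 4, 4, 4, 4, 4, 4, 4]. The multiplicity of 0 as a Laplacian eigenvalue equals the number of connected components. By the matrix-tree theorem the graph has (1/8) * product of the nonzero eigenvalues = 4096 spanning trees.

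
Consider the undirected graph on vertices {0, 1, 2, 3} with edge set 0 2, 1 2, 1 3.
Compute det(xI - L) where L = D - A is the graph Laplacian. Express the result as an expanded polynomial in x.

x^4 - 6x^3 + 10x^2 - 4x

Each diagonal entry of L is the vertex degree and each off-diagonal entry is -1 where an edge is present, 0 otherwise; in the order [0, 1, 2, 3] the diagonal is [1, 2, 2, 1]. L has integer entries, so p(x) = det(xI - L) has integer coefficients. Expanding the determinant yields x^4 - 6x^3 + 10x^2 - 4x. The constant term is 0 because L is singular (the all-ones vector lies in its kernel). The largest eigenvalue, 3.4142, is at most the vertex count 4.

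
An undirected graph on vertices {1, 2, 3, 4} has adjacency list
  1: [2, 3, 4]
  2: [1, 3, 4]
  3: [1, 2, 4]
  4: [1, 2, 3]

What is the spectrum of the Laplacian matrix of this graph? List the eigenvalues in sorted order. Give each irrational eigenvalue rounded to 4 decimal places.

[0, 4, 4, 4]

Reading degrees in the order [1, 2, 3, 4] gives [3, 3, 3, 3]; set D = diag(3, 3, 3, 3) and form L = D - A. The multiplicity of 0 as a Laplacian eigenvalue equals the number of connected components. The eigenvalues sum to 12, which equals trace(L) = 2|E|.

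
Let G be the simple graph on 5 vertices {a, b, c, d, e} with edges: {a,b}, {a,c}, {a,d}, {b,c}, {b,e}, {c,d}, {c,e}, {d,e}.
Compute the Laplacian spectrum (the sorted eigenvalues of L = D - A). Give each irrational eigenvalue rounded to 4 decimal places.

[0, 3, 3, 5, 5]

Each diagonal entry of L is the vertex degree and each off-diagonal entry is -1 where an edge is present, 0 otherwise; in the order [a, b, c, d, e] the diagonal is [3, 3, 4, 3, 3]. L is symmetric positive semidefinite, so every eigenvalue is real and nonnegative. The single zero eigenvalue shows the graph is connected. The largest eigenvalue, 5, is at most the vertex count 5.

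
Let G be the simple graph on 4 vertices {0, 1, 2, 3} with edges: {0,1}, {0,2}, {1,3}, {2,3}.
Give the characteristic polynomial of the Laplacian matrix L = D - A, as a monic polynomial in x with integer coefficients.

x^4 - 8x^3 + 20x^2 - 16x

Each diagonal entry of L is the vertex degree and each off-diagonal entry is -1 where an edge is present, 0 otherwise; in the order [0, 1, 2, 3] the diagonal is [2, 2, 2, 2]. L has integer entries, so p(x) = det(xI - L) has integer coefficients. Expanding the determinant yields x^4 - 8x^3 + 20x^2 - 16x. The constant term is 0 because L is singular (the all-ones vector lies in its kernel). By the matrix-tree theorem the graph has (1/4) * product of the nonzero eigenvalues = 4 spanning trees.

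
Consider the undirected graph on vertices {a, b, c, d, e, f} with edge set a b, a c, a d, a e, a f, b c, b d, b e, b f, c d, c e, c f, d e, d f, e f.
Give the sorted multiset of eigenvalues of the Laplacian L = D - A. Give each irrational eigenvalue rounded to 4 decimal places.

Each diagonal entry of L is the vertex degree and each off-diagonal entry is -1 where an edge is present, 0 otherwise; in the order [a, b, c, d, e, f] the diagonal is [5, 5, 5, 5, 5, 5]. Since every row of L sums to 0, the all-ones vector is in the kernel and 0 is an eigenvalue. The single zero eigenvalue shows the graph is connected.

[0, 6, 6, 6, 6, 6]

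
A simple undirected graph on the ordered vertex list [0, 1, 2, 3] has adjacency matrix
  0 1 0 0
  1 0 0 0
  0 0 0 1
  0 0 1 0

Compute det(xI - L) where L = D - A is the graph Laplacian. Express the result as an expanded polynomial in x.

x^4 - 4x^3 + 4x^2

Reading degrees in the order [0, 1, 2, 3] gives [1, 1, 1, 1]; set D = diag(1, 1, 1, 1) and form L = D - A. The eigenvalues of L are [0, 0, 2, 2]; the characteristic polynomial is the product of (x - lambda_i), which multiplies out to x^4 - 4x^3 + 4x^2. The constant term is 0 because L is singular (the all-ones vector lies in its kernel). There are 2 zeros in the spectrum, matching the 2 components. The eigenvalues sum to 4, which equals trace(L) = 2|E|.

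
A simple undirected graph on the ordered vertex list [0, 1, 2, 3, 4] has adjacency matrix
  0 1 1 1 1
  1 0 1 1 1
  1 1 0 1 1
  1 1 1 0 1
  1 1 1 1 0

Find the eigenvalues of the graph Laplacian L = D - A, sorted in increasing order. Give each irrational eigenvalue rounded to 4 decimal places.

[0, 5, 5, 5, 5]

With the vertex order [0, 1, 2, 3, 4], the degrees are [4, 4, 4, 4, 4], giving D = diag(4, 4, 4, 4, 4) and L = D - A. Diagonalising L (or applying a numerical eigensolver to the 5x5 matrix) gives the spectrum above. The largest eigenvalue, 5, is at most the vertex count 5. By the matrix-tree theorem the graph has (1/5) * product of the nonzero eigenvalues = 125 spanning trees.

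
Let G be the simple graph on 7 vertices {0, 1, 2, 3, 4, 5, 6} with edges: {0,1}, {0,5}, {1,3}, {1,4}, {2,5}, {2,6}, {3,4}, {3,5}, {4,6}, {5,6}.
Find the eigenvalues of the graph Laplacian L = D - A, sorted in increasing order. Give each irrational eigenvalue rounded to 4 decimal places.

[0, 1.2143, 1.8542, 3.2181, 3.5453, 4.6004, 5.5675]

With the vertex order [0, 1, 2, 3, 4, 5, 6], the degrees are [2, 3, 2, 3, 3, 4, 3], giving D = diag(2, 3, 2, 3, 3, 4, 3) and L = D - A. Diagonalising L (or applying a numerical eigensolver to the 7x7 matrix) gives the spectrum above. The largest eigenvalue, 5.5675, is at most the vertex count 7. By the matrix-tree theorem the graph has (1/7) * product of the nonzero eigenvalues = 94 spanning trees.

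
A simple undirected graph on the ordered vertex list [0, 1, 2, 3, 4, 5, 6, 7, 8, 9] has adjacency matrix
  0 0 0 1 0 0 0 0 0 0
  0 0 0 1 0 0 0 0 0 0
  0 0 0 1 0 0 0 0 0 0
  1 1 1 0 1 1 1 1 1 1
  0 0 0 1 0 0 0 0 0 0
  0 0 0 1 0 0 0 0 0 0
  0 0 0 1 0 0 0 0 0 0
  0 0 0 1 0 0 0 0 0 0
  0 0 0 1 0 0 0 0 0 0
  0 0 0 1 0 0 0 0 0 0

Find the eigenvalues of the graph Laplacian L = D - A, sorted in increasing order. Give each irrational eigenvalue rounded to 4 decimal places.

[0, 1, 1, 1, 1, 1, 1, 1, 1, 10]

With the vertex order [0, 1, 2, 3, 4, 5, 6, 7, 8, 9], the degrees are [1, 1, 1, 9, 1, 1, 1, 1, 1, 1], giving D = diag(1, 1, 1, 9, 1, 1, 1, 1, 1, 1) and L = D - A. Diagonalising L (or applying a numerical eigensolver to the 10x10 matrix) gives the spectrum above. The single zero eigenvalue shows the graph is connected.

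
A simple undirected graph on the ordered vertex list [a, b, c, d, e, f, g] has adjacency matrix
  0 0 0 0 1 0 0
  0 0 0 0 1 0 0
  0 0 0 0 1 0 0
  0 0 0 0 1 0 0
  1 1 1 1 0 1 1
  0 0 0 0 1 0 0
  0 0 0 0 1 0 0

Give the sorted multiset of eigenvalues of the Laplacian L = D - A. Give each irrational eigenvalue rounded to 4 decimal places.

[0, 1, 1, 1, 1, 1, 7]

Each diagonal entry of L is the vertex degree and each off-diagonal entry is -1 where an edge is present, 0 otherwise; in the order [a, b, c, d, e, f, g] the diagonal is [1, 1, 1, 1, 6, 1, 1]. Since every row of L sums to 0, the all-ones vector is in the kernel and 0 is an eigenvalue.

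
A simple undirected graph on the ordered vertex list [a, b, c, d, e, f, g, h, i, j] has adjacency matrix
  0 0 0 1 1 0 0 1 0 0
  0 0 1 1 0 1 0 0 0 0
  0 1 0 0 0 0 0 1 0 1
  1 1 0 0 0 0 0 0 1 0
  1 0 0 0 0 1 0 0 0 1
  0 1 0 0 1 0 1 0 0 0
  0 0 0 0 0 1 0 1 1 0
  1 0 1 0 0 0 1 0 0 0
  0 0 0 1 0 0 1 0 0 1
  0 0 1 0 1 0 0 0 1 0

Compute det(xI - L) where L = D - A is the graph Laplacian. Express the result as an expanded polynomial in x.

x^10 - 30x^9 + 390x^8 - 2880x^7 + 13305x^6 - 39882x^5 + 77640x^4 - 94800x^3 + 66000x^2 - 20000x

With the vertex order [a, b, c, d, e, f, g, h, i, j], the degrees are [3, 3, 3, 3, 3, 3, 3, 3, 3, 3], giving D = diag(3, 3, 3, 3, 3, 3, 3, 3, 3, 3) and L = D - A. The eigenvalues of L are [0, 2, 2, 2, 2, 2, 5, 5, 5, 5]; the characteristic polynomial is the product of (x - lambda_i), which multiplies out to x^10 - 30x^9 + 390x^8 - 2880x^7 + 13305x^6 - 39882x^5 + 77640x^4 - 94800x^3 + 66000x^2 - 20000x. The coefficient of x^9 equals -trace(L) = -30, matching the sum of degrees.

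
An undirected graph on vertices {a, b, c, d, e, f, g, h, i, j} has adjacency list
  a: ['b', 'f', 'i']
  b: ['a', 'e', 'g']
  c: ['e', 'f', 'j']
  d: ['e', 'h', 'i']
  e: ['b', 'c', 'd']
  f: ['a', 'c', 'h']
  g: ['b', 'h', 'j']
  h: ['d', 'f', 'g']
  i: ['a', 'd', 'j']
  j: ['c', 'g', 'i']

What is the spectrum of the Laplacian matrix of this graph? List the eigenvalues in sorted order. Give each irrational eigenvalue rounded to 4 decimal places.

With the vertex order [a, b, c, d, e, f, g, h, i, j], the degrees are [3, 3, 3, 3, 3, 3, 3, 3, 3, 3], giving D = diag(3, 3, 3, 3, 3, 3, 3, 3, 3, 3) and L = D - A. L is symmetric positive semidefinite, so every eigenvalue is real and nonnegative. The single zero eigenvalue shows the graph is connected.

[0, 2, 2, 2, 2, 2, 5, 5, 5, 5]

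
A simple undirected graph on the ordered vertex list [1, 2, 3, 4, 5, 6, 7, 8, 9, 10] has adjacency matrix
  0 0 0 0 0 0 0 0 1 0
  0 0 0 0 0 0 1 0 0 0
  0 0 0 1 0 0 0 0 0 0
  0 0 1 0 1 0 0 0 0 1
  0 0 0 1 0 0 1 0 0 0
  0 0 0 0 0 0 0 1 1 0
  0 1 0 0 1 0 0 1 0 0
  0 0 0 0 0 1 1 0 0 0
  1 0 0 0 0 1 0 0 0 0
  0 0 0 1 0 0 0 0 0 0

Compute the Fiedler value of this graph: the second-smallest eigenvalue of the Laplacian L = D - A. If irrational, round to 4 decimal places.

With the vertex order [1, 2, 3, 4, 5, 6, 7, 8, 9, 10], the degrees are [1, 1, 1, 3, 2, 2, 3, 2, 2, 1], giving D = diag(1, 1, 1, 3, 2, 2, 3, 2, 2, 1) and L = D - A. Computing the eigenvalues of L and sorting gives [0, 0.1288, 0.3924, 1, 1, 1.5222, 2.2184, 3.3439, 3.9000, 4.4944]. The Fiedler value lambda_2 = 0.1288 is strictly positive, so the graph is connected.

0.1288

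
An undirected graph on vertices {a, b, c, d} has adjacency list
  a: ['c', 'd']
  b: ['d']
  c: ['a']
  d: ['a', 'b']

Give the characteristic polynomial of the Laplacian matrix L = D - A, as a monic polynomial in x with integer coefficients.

x^4 - 6x^3 + 10x^2 - 4x

With the vertex order [a, b, c, d], the degrees are [2, 1, 1, 2], giving D = diag(2, 1, 1, 2) and L = D - A. L has integer entries, so p(x) = det(xI - L) has integer coefficients. Expanding the determinant yields x^4 - 6x^3 + 10x^2 - 4x. The coefficient of x^3 equals -trace(L) = -6, matching the sum of degrees. The largest eigenvalue, 3.4142, is at most the vertex count 4.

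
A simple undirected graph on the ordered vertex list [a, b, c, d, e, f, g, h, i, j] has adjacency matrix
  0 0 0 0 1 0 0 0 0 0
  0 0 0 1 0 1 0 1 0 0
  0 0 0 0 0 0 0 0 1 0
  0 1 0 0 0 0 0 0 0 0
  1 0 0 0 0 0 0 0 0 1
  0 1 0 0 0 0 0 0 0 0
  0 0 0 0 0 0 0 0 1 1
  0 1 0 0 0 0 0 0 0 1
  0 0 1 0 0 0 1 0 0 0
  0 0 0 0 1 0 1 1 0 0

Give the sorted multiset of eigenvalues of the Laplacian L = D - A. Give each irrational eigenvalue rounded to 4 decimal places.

With the vertex order [a, b, c, d, e, f, g, h, i, j], the degrees are [1, 3, 1, 1, 2, 1, 2, 2, 2, 3], giving D = diag(1, 3, 1, 1, 2, 1, 2, 2, 2, 3) and L = D - A. Since every row of L sums to 0, the all-ones vector is in the kernel and 0 is an eigenvalue. The single zero eigenvalue shows the graph is connected.

[0, 0.1640, 0.2885, 1, 1, 1.6385, 2.3252, 3.0979, 3.9293, 4.5566]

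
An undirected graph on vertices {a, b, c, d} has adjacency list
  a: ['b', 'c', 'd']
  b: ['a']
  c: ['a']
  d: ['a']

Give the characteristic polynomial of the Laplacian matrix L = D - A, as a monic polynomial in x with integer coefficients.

Each diagonal entry of L is the vertex degree and each off-diagonal entry is -1 where an edge is present, 0 otherwise; in the order [a, b, c, d] the diagonal is [3, 1, 1, 1]. L has integer entries, so p(x) = det(xI - L) has integer coefficients. Expanding the determinant yields x^4 - 6x^3 + 9x^2 - 4x. Since p(0) = det(-L) = 0, x divides p(x). The eigenvalues sum to 6, which equals trace(L) = 2|E|. The largest eigenvalue, 4, is at most the vertex count 4.

x^4 - 6x^3 + 9x^2 - 4x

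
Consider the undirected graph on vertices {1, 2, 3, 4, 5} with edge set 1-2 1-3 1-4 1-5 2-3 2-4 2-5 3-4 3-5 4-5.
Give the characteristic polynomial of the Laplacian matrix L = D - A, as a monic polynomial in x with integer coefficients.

x^5 - 20x^4 + 150x^3 - 500x^2 + 625x

With the vertex order [1, 2, 3, 4, 5], the degrees are [4, 4, 4, 4, 4], giving D = diag(4, 4, 4, 4, 4) and L = D - A. L has integer entries, so p(x) = det(xI - L) has integer coefficients. Expanding the determinant yields x^5 - 20x^4 + 150x^3 - 500x^2 + 625x. Since p(0) = det(-L) = 0, x divides p(x). By the matrix-tree theorem the graph has (1/5) * product of the nonzero eigenvalues = 125 spanning trees.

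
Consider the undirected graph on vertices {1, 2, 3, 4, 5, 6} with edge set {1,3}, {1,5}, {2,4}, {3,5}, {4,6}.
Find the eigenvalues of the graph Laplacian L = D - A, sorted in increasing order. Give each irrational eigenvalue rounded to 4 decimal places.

Each diagonal entry of L is the vertex degree and each off-diagonal entry is -1 where an edge is present, 0 otherwise; in the order [1, 2, 3, 4, 5, 6] the diagonal is [2, 1, 2, 2, 2, 1]. Since every row of L sums to 0, the all-ones vector is in the kernel and 0 is an eigenvalue. The 2 zero eigenvalues correspond to the 2 connected components. The eigenvalues sum to 10, which equals trace(L) = 2|E|.

[0, 0, 1, 3, 3, 3]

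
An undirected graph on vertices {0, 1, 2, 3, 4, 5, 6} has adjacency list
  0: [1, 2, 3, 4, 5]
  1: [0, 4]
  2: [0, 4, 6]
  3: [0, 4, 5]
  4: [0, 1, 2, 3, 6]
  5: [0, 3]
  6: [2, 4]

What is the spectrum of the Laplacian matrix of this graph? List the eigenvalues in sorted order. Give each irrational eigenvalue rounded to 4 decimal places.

Each diagonal entry of L is the vertex degree and each off-diagonal entry is -1 where an edge is present, 0 otherwise; in the order [0, 1, 2, 3, 4, 5, 6] the diagonal is [5, 2, 3, 3, 5, 2, 2]. L is symmetric positive semidefinite, so every eigenvalue is real and nonnegative. The largest eigenvalue, 6.2534, is at most the vertex count 7.

[0, 1.2266, 1.8013, 3.2865, 3.5200, 5.9122, 6.2534]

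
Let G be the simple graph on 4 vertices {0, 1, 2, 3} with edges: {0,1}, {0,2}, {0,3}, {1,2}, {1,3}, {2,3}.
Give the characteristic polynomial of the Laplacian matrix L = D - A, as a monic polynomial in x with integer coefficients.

Reading degrees in the order [0, 1, 2, 3] gives [3, 3, 3, 3]; set D = diag(3, 3, 3, 3) and form L = D - A. The eigenvalues of L are [0, 4, 4, 4]; the characteristic polynomial is the product of (x - lambda_i), which multiplies out to x^4 - 12x^3 + 48x^2 - 64x. The coefficient of x^3 equals -trace(L) = -12, matching the sum of degrees. The eigenvalues sum to 12, which equals trace(L) = 2|E|. By the matrix-tree theorem the graph has (1/4) * product of the nonzero eigenvalues = 16 spanning trees.

x^4 - 12x^3 + 48x^2 - 64x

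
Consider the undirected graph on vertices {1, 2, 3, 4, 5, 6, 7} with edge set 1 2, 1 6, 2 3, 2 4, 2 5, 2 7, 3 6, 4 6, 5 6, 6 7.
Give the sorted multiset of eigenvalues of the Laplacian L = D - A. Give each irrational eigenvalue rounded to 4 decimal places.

Each diagonal entry of L is the vertex degree and each off-diagonal entry is -1 where an edge is present, 0 otherwise; in the order [1, 2, 3, 4, 5, 6, 7] the diagonal is [2, 5, 2, 2, 2, 5, 2]. The multiplicity of 0 as a Laplacian eigenvalue equals the number of connected components. The single zero eigenvalue shows the graph is connected.

[0, 2, 2, 2, 2, 5, 7]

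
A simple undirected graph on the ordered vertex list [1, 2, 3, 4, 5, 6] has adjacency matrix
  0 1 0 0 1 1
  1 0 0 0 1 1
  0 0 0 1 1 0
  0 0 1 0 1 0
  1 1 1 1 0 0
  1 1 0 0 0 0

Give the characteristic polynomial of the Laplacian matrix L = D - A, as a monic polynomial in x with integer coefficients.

x^6 - 16x^5 + 97x^4 - 274x^3 + 348x^2 - 144x

Reading degrees in the order [1, 2, 3, 4, 5, 6] gives [3, 3, 2, 2, 4, 2]; set D = diag(3, 3, 2, 2, 4, 2) and form L = D - A. L has integer entries, so p(x) = det(xI - L) has integer coefficients. Expanding the determinant yields x^6 - 16x^5 + 97x^4 - 274x^3 + 348x^2 - 144x. The coefficient of x^5 equals -trace(L) = -16, matching the sum of degrees.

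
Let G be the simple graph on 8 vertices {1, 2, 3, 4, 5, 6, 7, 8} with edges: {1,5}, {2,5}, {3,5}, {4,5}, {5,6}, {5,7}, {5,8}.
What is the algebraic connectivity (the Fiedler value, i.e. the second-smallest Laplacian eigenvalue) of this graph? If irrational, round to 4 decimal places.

Reading degrees in the order [1, 2, 3, 4, 5, 6, 7, 8] gives [1, 1, 1, 1, 7, 1, 1, 1]; set D = diag(1, 1, 1, 1, 7, 1, 1, 1) and form L = D - A. The sorted Laplacian eigenvalues are [0, 1, 1, 1, 1, 1, 1, 8]; the algebraic connectivity is the second entry, 1. There is one zero in the spectrum, matching the 1 component. The largest eigenvalue, 8, is at most the vertex count 8.

1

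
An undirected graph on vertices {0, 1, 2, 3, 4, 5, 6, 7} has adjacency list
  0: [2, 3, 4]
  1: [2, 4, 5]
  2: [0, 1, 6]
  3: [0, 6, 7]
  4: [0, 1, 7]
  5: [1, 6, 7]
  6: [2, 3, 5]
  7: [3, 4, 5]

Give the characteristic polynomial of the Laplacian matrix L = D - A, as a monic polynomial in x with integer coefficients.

x^8 - 24x^7 + 240x^6 - 1296x^5 + 4080x^4 - 7488x^3 + 7424x^2 - 3072x

Each diagonal entry of L is the vertex degree and each off-diagonal entry is -1 where an edge is present, 0 otherwise; in the order [0, 1, 2, 3, 4, 5, 6, 7] the diagonal is [3, 3, 3, 3, 3, 3, 3, 3]. The eigenvalues of L are [0, 2, 2, 2, 4, 4, 4, 6]; the characteristic polynomial is the product of (x - lambda_i), which multiplies out to x^8 - 24x^7 + 240x^6 - 1296x^5 + 4080x^4 - 7488x^3 + 7424x^2 - 3072x. The coefficient of x^7 equals -trace(L) = -24, matching the sum of degrees.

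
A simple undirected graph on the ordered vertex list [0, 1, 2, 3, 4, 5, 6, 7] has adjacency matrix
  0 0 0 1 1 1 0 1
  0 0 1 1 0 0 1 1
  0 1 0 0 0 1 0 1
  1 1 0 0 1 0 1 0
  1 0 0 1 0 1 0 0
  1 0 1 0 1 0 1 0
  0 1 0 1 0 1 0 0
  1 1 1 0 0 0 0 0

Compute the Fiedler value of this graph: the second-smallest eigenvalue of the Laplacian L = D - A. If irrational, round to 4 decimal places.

1.8060

With the vertex order [0, 1, 2, 3, 4, 5, 6, 7], the degrees are [4, 4, 3, 4, 3, 4, 3, 3], giving D = diag(4, 4, 3, 4, 3, 4, 3, 3) and L = D - A. Computing the eigenvalues of L and sorting gives [0, 1.8060, 2.4096, 3.1894, 4, 4.8106, 5.5904, 6.1940]. The Fiedler value lambda_2 = 1.8060 is strictly positive, so the graph is connected. The eigenvalues sum to 28, which equals trace(L) = 2|E|.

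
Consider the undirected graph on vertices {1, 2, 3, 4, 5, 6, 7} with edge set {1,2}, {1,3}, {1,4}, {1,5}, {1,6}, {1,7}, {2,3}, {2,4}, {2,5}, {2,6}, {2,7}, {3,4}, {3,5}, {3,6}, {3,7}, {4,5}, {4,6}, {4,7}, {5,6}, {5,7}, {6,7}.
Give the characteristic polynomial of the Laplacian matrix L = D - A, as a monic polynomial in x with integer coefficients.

x^7 - 42x^6 + 735x^5 - 6860x^4 + 36015x^3 - 100842x^2 + 117649x

With the vertex order [1, 2, 3, 4, 5, 6, 7], the degrees are [6, 6, 6, 6, 6, 6, 6], giving D = diag(6, 6, 6, 6, 6, 6, 6) and L = D - A. The eigenvalues of L are [0, 7, 7, 7, 7, 7, 7]; the characteristic polynomial is the product of (x - lambda_i), which multiplies out to x^7 - 42x^6 + 735x^5 - 6860x^4 + 36015x^3 - 100842x^2 + 117649x. Since p(0) = det(-L) = 0, x divides p(x). The eigenvalues sum to 42, which equals trace(L) = 2|E|.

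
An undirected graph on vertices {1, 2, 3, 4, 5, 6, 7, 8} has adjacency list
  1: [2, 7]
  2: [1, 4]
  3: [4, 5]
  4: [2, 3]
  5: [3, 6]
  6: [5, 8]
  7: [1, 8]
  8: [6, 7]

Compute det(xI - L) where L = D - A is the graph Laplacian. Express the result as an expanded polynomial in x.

Reading degrees in the order [1, 2, 3, 4, 5, 6, 7, 8] gives [2, 2, 2, 2, 2, 2, 2, 2]; set D = diag(2, 2, 2, 2, 2, 2, 2, 2) and form L = D - A. L has integer entries, so p(x) = det(xI - L) has integer coefficients. Expanding the determinant yields x^8 - 16x^7 + 104x^6 - 352x^5 + 660x^4 - 672x^3 + 336x^2 - 64x. The coefficient of x^7 equals -trace(L) = -16, matching the sum of degrees. The largest eigenvalue, 4, is at most the vertex count 8. The eigenvalues sum to 16, which equals trace(L) = 2|E|.

x^8 - 16x^7 + 104x^6 - 352x^5 + 660x^4 - 672x^3 + 336x^2 - 64x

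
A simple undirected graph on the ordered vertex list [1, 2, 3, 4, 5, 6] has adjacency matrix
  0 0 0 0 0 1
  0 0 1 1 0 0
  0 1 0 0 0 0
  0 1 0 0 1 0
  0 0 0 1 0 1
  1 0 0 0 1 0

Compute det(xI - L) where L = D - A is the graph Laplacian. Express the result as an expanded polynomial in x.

x^6 - 10x^5 + 36x^4 - 56x^3 + 35x^2 - 6x

Each diagonal entry of L is the vertex degree and each off-diagonal entry is -1 where an edge is present, 0 otherwise; in the order [1, 2, 3, 4, 5, 6] the diagonal is [1, 2, 1, 2, 2, 2]. L has integer entries, so p(x) = det(xI - L) has integer coefficients. Expanding the determinant yields x^6 - 10x^5 + 36x^4 - 56x^3 + 35x^2 - 6x. Since p(0) = det(-L) = 0, x divides p(x). There is one zero in the spectrum, matching the 1 component.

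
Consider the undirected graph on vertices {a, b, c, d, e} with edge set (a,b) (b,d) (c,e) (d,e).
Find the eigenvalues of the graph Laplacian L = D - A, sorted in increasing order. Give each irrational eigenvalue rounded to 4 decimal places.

Each diagonal entry of L is the vertex degree and each off-diagonal entry is -1 where an edge is present, 0 otherwise; in the order [a, b, c, d, e] the diagonal is [1, 2, 1, 2, 2]. L is symmetric positive semidefinite, so every eigenvalue is real and nonnegative. The largest eigenvalue, 3.6180, is at most the vertex count 5.

[0, 0.3820, 1.3820, 2.6180, 3.6180]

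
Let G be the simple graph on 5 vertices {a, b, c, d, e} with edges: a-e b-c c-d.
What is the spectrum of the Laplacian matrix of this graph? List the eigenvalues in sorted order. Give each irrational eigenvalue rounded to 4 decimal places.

With the vertex order [a, b, c, d, e], the degrees are [1, 1, 2, 1, 1], giving D = diag(1, 1, 2, 1, 1) and L = D - A. Diagonalising L (or applying a numerical eigensolver to the 5x5 matrix) gives the spectrum above. The 2 zero eigenvalues correspond to the 2 connected components. There are 2 zeros in the spectrum, matching the 2 components.

[0, 0, 1, 2, 3]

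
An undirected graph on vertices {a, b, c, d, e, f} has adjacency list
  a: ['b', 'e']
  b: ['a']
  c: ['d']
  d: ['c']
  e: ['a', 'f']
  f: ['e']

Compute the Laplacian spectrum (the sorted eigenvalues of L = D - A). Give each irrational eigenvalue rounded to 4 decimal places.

Each diagonal entry of L is the vertex degree and each off-diagonal entry is -1 where an edge is present, 0 otherwise; in the order [a, b, c, d, e, f] the diagonal is [2, 1, 1, 1, 2, 1]. L is symmetric positive semidefinite, so every eigenvalue is real and nonnegative. The 2 zero eigenvalues correspond to the 2 connected components. The eigenvalues sum to 8, which equals trace(L) = 2|E|.

[0, 0, 0.5858, 2, 2, 3.4142]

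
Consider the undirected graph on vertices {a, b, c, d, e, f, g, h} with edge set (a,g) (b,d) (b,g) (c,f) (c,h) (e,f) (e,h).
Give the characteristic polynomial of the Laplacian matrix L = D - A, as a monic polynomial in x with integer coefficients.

x^8 - 14x^7 + 78x^6 - 220x^5 + 328x^4 - 240x^3 + 64x^2

With the vertex order [a, b, c, d, e, f, g, h], the degrees are [1, 2, 2, 1, 2, 2, 2, 2], giving D = diag(1, 2, 2, 1, 2, 2, 2, 2) and L = D - A. L has integer entries, so p(x) = det(xI - L) has integer coefficients. Expanding the determinant yields x^8 - 14x^7 + 78x^6 - 220x^5 + 328x^4 - 240x^3 + 64x^2. Since p(0) = det(-L) = 0, x divides p(x). There are 2 zeros in the spectrum, matching the 2 components. The eigenvalues sum to 14, which equals trace(L) = 2|E|.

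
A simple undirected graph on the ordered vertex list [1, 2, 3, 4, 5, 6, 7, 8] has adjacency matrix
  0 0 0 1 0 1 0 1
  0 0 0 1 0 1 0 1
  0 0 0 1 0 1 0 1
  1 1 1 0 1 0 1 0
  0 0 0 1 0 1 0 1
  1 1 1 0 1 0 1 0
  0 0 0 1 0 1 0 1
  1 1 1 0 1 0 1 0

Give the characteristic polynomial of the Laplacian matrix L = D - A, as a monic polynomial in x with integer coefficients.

Each diagonal entry of L is the vertex degree and each off-diagonal entry is -1 where an edge is present, 0 otherwise; in the order [1, 2, 3, 4, 5, 6, 7, 8] the diagonal is [3, 3, 3, 5, 3, 5, 3, 5]. The eigenvalues of L are [0, 3, 3, 3, 3, 5, 5, 8]; the characteristic polynomial is the product of (x - lambda_i), which multiplies out to x^8 - 30x^7 + 375x^6 - 2540x^5 + 10095x^4 - 23598x^3 + 30105x^2 - 16200x. The constant term is 0 because L is singular (the all-ones vector lies in its kernel). The largest eigenvalue, 8, is at most the vertex count 8.

x^8 - 30x^7 + 375x^6 - 2540x^5 + 10095x^4 - 23598x^3 + 30105x^2 - 16200x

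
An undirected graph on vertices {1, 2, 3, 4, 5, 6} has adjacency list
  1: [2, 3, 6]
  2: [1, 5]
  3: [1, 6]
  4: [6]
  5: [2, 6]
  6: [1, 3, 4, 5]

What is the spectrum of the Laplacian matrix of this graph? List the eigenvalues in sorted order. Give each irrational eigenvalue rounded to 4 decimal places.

[0, 0.8817, 1.4506, 2.5341, 3.8647, 5.2688]

With the vertex order [1, 2, 3, 4, 5, 6], the degrees are [3, 2, 2, 1, 2, 4], giving D = diag(3, 2, 2, 1, 2, 4) and L = D - A. Since every row of L sums to 0, the all-ones vector is in the kernel and 0 is an eigenvalue. The single zero eigenvalue shows the graph is connected. The largest eigenvalue, 5.2688, is at most the vertex count 6.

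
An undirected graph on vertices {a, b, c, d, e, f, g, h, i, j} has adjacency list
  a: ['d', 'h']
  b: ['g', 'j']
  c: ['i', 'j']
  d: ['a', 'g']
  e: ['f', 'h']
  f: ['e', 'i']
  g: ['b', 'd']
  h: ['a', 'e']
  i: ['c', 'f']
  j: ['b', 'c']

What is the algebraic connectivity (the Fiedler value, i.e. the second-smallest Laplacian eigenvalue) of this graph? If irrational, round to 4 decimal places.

0.3820

Reading degrees in the order [a, b, c, d, e, f, g, h, i, j] gives [2, 2, 2, 2, 2, 2, 2, 2, 2, 2]; set D = diag(2, 2, 2, 2, 2, 2, 2, 2, 2, 2) and form L = D - A. Computing the eigenvalues of L and sorting gives [0, 0.3820, 0.3820, 1.3820, 1.3820, 2.6180, 2.6180, 3.6180, 3.6180, 4]. The Fiedler value lambda_2 = 0.3820 is strictly positive, so the graph is connected.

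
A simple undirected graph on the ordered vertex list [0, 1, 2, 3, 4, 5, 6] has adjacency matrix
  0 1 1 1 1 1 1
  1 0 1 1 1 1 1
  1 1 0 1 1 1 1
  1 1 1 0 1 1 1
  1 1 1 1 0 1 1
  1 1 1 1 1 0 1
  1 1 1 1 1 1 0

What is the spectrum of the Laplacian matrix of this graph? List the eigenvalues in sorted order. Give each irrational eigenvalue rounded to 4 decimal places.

[0, 7, 7, 7, 7, 7, 7]

Reading degrees in the order [0, 1, 2, 3, 4, 5, 6] gives [6, 6, 6, 6, 6, 6, 6]; set D = diag(6, 6, 6, 6, 6, 6, 6) and form L = D - A. Diagonalising L (or applying a numerical eigensolver to the 7x7 matrix) gives the spectrum above. There is one zero in the spectrum, matching the 1 component. The eigenvalues sum to 42, which equals trace(L) = 2|E|.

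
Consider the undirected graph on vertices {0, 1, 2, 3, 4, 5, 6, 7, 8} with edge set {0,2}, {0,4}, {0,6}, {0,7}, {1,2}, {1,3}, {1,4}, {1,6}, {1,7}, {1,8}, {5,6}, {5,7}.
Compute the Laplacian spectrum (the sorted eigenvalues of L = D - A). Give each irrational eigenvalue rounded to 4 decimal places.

Each diagonal entry of L is the vertex degree and each off-diagonal entry is -1 where an edge is present, 0 otherwise; in the order [0, 1, 2, 3, 4, 5, 6, 7, 8] the diagonal is [4, 6, 2, 1, 2, 2, 3, 3, 1]. The multiplicity of 0 as a Laplacian eigenvalue equals the number of connected components. The single zero eigenvalue shows the graph is connected.

[0, 0.8306, 1, 1.3881, 2, 3, 3.3991, 4.9323, 7.4500]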